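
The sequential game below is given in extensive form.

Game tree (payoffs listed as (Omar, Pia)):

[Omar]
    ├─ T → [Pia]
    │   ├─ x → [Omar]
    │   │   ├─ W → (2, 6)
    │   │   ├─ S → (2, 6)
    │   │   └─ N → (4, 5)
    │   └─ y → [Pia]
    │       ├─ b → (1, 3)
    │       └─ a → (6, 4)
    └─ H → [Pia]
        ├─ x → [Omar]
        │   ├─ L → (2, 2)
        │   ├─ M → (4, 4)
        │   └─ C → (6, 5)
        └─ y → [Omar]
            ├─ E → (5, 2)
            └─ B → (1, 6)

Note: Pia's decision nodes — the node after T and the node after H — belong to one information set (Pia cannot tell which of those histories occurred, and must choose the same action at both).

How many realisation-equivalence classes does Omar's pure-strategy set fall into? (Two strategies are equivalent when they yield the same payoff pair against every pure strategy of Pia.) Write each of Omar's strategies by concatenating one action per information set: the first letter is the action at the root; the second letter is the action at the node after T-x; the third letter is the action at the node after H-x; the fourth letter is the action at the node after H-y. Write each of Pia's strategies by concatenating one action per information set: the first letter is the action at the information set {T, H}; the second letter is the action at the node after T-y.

Omar has 36 pure strategies: TWLE, TWLB, TWME, TWMB, TWCE, TWCB, TSLE, TSLB, TSME, TSMB, TSCE, TSCB, TNLE, TNLB, TNME, TNMB, TNCE, TNCB, HWLE, HWLB, HWME, HWMB, HWCE, HWCB, HSLE, HSLB, HSME, HSMB, HSCE, HSCB, HNLE, HNLB, HNME, HNMB, HNCE, HNCB. Columns: xb, xa, yb, ya.
{TWLE, TWLB, TWME, TWMB, TWCE, TWCB, TSLE, TSLB, TSME, TSMB, TSCE, TSCB} → row (2,6) (2,6) (1,3) (6,4)
{TNLE, TNLB, TNME, TNMB, TNCE, TNCB} → row (4,5) (4,5) (1,3) (6,4)
{HWLE, HSLE, HNLE} → row (2,2) (2,2) (5,2) (5,2)
{HWLB, HSLB, HNLB} → row (2,2) (2,2) (1,6) (1,6)
{HWME, HSME, HNME} → row (4,4) (4,4) (5,2) (5,2)
{HWMB, HSMB, HNMB} → row (4,4) (4,4) (1,6) (1,6)
{HWCE, HSCE, HNCE} → row (6,5) (6,5) (5,2) (5,2)
{HWCB, HSCB, HNCB} → row (6,5) (6,5) (1,6) (1,6)
That's 8 distinct rows out of 36 strategies.

8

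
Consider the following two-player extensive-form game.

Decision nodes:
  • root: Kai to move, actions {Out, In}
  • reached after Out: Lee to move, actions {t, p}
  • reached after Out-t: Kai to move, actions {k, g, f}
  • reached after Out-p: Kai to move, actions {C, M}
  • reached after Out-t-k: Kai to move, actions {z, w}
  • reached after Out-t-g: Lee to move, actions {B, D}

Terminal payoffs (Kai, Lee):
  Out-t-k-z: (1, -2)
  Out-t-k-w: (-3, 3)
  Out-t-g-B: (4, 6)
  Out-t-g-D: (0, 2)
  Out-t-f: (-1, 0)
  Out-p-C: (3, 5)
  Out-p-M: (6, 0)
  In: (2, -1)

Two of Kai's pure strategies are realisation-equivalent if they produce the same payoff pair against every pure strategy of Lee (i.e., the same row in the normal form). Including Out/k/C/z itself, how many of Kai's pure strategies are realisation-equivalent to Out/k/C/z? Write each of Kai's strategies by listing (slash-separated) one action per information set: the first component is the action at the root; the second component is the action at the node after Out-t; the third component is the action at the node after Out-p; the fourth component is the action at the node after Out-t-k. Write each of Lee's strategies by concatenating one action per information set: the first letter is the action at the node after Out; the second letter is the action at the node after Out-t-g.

Row for Out/k/C/z (columns tB, tD, pB, pD): (1,-2) (1,-2) (3,5) (3,5).
Every one of Kai's information sets is on the play path for some reply by Lee when Kai follows Out/k/C/z.
Changing the action at any of them therefore changes at least one column, so only Out/k/C/z itself gives this row.

1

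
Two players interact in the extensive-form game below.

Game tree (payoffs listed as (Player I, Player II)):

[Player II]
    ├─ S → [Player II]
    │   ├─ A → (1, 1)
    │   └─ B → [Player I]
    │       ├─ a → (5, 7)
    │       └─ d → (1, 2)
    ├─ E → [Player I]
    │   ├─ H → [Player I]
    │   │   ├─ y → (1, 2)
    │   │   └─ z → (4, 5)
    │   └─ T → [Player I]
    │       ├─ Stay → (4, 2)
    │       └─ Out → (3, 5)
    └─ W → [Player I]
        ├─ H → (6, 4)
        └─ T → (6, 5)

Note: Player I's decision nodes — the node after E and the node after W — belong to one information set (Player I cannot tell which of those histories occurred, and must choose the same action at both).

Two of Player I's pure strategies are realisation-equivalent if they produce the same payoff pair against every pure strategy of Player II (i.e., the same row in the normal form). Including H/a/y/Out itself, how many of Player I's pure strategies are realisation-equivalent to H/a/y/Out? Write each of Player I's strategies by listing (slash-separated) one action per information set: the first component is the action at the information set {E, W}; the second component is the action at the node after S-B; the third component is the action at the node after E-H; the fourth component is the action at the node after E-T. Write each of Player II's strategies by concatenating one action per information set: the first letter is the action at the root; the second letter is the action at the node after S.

Row for H/a/y/Out (columns SA, SB, EA, EB, WA, WB): (1,1) (5,7) (1,2) (1,2) (6,4) (6,4).
Under H/a/y/Out, Player I's choice at the node after E-T can never be reached regardless of what Player II does, so varying those choices leaves every outcome unchanged.
Holding the reachable choices fixed and varying the unreachable one freely already gives 2 equivalent strategies.
No other strategy reproduces this row, so those 2 are the full class: H/a/y/Stay, H/a/y/Out.

2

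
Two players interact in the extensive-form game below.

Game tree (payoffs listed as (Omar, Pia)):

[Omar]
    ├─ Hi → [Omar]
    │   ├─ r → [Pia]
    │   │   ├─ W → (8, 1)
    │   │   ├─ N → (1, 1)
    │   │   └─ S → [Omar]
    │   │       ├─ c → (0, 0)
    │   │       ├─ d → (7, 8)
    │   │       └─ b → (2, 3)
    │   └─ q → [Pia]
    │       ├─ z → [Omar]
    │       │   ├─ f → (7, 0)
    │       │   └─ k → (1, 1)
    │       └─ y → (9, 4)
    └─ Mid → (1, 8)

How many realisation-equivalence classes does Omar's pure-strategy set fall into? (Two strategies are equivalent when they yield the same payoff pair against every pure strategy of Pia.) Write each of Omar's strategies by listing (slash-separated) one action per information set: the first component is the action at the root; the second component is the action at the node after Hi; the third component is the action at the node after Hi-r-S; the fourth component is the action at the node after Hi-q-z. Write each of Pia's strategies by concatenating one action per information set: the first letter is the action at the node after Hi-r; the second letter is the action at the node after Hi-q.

Omar has 24 pure strategies: Hi/r/c/f, Hi/r/c/k, Hi/r/d/f, Hi/r/d/k, Hi/r/b/f, Hi/r/b/k, Hi/q/c/f, Hi/q/c/k, Hi/q/d/f, Hi/q/d/k, Hi/q/b/f, Hi/q/b/k, Mid/r/c/f, Mid/r/c/k, Mid/r/d/f, Mid/r/d/k, Mid/r/b/f, Mid/r/b/k, Mid/q/c/f, Mid/q/c/k, Mid/q/d/f, Mid/q/d/k, Mid/q/b/f, Mid/q/b/k. Columns: Wz, Wy, Nz, Ny, Sz, Sy.
{Hi/r/c/f, Hi/r/c/k} → row (8,1) (8,1) (1,1) (1,1) (0,0) (0,0)
{Hi/r/d/f, Hi/r/d/k} → row (8,1) (8,1) (1,1) (1,1) (7,8) (7,8)
{Hi/r/b/f, Hi/r/b/k} → row (8,1) (8,1) (1,1) (1,1) (2,3) (2,3)
{Hi/q/c/f, Hi/q/d/f, Hi/q/b/f} → row (7,0) (9,4) (7,0) (9,4) (7,0) (9,4)
{Hi/q/c/k, Hi/q/d/k, Hi/q/b/k} → row (1,1) (9,4) (1,1) (9,4) (1,1) (9,4)
{Mid/r/c/f, Mid/r/c/k, Mid/r/d/f, Mid/r/d/k, Mid/r/b/f, Mid/r/b/k, Mid/q/c/f, Mid/q/c/k, Mid/q/d/f, Mid/q/d/k, Mid/q/b/f, Mid/q/b/k} → row (1,8) (1,8) (1,8) (1,8) (1,8) (1,8)
That's 6 distinct rows out of 24 strategies.

6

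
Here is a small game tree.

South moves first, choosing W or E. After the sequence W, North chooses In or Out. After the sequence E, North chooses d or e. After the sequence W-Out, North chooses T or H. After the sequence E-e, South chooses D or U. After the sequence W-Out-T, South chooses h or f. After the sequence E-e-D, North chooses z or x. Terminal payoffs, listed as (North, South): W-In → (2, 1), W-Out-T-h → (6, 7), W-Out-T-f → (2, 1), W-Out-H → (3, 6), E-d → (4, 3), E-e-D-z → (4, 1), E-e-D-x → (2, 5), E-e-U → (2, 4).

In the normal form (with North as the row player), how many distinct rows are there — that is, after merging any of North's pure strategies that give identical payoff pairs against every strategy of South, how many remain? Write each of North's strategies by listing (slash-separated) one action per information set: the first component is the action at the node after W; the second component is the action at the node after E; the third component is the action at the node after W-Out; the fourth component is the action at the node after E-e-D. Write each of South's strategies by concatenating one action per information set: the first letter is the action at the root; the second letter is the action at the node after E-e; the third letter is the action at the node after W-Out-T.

9

North has 16 pure strategies: In/d/T/z, In/d/T/x, In/d/H/z, In/d/H/x, In/e/T/z, In/e/T/x, In/e/H/z, In/e/H/x, Out/d/T/z, Out/d/T/x, Out/d/H/z, Out/d/H/x, Out/e/T/z, Out/e/T/x, Out/e/H/z, Out/e/H/x. Columns: WDh, WDf, WUh, WUf, EDh, EDf, EUh, EUf.
{In/d/T/z, In/d/T/x, In/d/H/z, In/d/H/x} → row (2,1) (2,1) (2,1) (2,1) (4,3) (4,3) (4,3) (4,3)
{In/e/T/z, In/e/H/z} → row (2,1) (2,1) (2,1) (2,1) (4,1) (4,1) (2,4) (2,4)
{In/e/T/x, In/e/H/x} → row (2,1) (2,1) (2,1) (2,1) (2,5) (2,5) (2,4) (2,4)
{Out/d/T/z, Out/d/T/x} → row (6,7) (2,1) (6,7) (2,1) (4,3) (4,3) (4,3) (4,3)
{Out/d/H/z, Out/d/H/x} → row (3,6) (3,6) (3,6) (3,6) (4,3) (4,3) (4,3) (4,3)
{Out/e/T/z} → row (6,7) (2,1) (6,7) (2,1) (4,1) (4,1) (2,4) (2,4)
{Out/e/T/x} → row (6,7) (2,1) (6,7) (2,1) (2,5) (2,5) (2,4) (2,4)
{Out/e/H/z} → row (3,6) (3,6) (3,6) (3,6) (4,1) (4,1) (2,4) (2,4)
{Out/e/H/x} → row (3,6) (3,6) (3,6) (3,6) (2,5) (2,5) (2,4) (2,4)
That's 9 distinct rows out of 16 strategies.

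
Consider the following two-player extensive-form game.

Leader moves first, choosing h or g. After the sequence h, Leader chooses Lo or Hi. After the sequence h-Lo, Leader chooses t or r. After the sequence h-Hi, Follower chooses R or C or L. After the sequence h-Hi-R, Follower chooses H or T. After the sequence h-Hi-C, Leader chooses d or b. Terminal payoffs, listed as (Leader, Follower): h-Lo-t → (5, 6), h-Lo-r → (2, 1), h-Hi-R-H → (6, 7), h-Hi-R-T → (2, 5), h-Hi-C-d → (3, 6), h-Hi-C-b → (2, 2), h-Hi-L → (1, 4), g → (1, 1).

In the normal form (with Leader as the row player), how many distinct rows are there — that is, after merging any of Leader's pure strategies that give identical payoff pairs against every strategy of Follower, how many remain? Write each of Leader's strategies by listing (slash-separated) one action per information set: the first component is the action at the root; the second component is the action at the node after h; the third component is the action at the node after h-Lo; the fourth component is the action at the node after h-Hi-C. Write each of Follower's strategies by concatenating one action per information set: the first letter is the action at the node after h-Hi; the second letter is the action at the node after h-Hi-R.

5

Leader has 16 pure strategies: h/Lo/t/d, h/Lo/t/b, h/Lo/r/d, h/Lo/r/b, h/Hi/t/d, h/Hi/t/b, h/Hi/r/d, h/Hi/r/b, g/Lo/t/d, g/Lo/t/b, g/Lo/r/d, g/Lo/r/b, g/Hi/t/d, g/Hi/t/b, g/Hi/r/d, g/Hi/r/b. Columns: RH, RT, CH, CT, LH, LT.
{h/Lo/t/d, h/Lo/t/b} → row (5,6) (5,6) (5,6) (5,6) (5,6) (5,6)
{h/Lo/r/d, h/Lo/r/b} → row (2,1) (2,1) (2,1) (2,1) (2,1) (2,1)
{h/Hi/t/d, h/Hi/r/d} → row (6,7) (2,5) (3,6) (3,6) (1,4) (1,4)
{h/Hi/t/b, h/Hi/r/b} → row (6,7) (2,5) (2,2) (2,2) (1,4) (1,4)
{g/Lo/t/d, g/Lo/t/b, g/Lo/r/d, g/Lo/r/b, g/Hi/t/d, g/Hi/t/b, g/Hi/r/d, g/Hi/r/b} → row (1,1) (1,1) (1,1) (1,1) (1,1) (1,1)
That's 5 distinct rows out of 16 strategies.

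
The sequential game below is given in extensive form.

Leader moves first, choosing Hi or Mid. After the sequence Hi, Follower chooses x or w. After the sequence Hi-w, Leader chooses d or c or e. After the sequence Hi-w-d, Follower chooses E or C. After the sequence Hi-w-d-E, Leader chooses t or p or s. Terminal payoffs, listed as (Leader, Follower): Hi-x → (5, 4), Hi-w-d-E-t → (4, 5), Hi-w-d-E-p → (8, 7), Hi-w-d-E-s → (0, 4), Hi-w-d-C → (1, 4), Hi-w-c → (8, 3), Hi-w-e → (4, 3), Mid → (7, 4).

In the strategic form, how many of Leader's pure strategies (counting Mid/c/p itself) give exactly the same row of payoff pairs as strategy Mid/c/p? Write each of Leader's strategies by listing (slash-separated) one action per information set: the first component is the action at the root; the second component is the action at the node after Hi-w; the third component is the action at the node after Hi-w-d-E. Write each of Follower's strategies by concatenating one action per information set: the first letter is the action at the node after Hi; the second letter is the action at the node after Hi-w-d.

Row for Mid/c/p (columns xE, xC, wE, wC): (7,4) (7,4) (7,4) (7,4).
Under Mid/c/p, Leader's choice at the node after Hi-w and at the node after Hi-w-d-E can never be reached regardless of what Follower does, so varying those choices leaves every outcome unchanged.
Holding the reachable choices fixed and varying the unreachable ones freely already gives 3 × 3 = 9 equivalent strategies.
No other strategy reproduces this row, so those 9 are the full class: Mid/d/t, Mid/d/p, Mid/d/s, Mid/c/t, Mid/c/p, Mid/c/s, Mid/e/t, Mid/e/p, Mid/e/s.

9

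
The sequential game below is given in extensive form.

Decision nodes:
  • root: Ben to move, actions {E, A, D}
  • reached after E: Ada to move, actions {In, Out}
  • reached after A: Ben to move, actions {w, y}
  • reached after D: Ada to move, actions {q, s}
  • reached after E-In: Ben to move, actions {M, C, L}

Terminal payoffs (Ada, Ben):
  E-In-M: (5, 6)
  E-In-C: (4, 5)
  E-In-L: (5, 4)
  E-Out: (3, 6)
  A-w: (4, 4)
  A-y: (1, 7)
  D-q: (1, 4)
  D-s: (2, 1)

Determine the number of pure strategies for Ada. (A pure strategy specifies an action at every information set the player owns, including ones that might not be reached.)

4

Ada owns the node after E with actions {In, Out} — two choices.
Ada owns the node after D with actions {q, s} — two choices.
A pure strategy fixes one action at each information set independently, so the count is the product 2 × 2 = 4.
(For reference, Ben has 18 pure strategies, giving a 4×18 normal-form matrix.)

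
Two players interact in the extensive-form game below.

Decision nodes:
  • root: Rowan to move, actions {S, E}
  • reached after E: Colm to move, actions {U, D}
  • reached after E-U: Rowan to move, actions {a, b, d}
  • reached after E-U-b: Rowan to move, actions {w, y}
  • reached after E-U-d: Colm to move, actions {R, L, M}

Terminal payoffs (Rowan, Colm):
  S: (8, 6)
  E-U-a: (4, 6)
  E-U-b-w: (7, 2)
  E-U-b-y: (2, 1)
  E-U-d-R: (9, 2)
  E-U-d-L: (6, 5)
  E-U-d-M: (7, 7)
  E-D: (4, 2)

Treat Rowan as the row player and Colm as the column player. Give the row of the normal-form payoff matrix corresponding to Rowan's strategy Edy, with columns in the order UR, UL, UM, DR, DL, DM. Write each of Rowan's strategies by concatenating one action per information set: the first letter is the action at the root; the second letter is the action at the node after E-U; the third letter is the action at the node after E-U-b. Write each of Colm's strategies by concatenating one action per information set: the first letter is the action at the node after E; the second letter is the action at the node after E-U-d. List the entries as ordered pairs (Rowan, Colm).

(9,2) (6,5) (7,7) (4,2) (4,2) (4,2)

vs UR: Rowan plays E → Colm plays U at [E] → Rowan plays d at [E-U] → Colm plays R at [E-U-d] → (9, 2)
vs UL: Rowan plays E → Colm plays U at [E] → Rowan plays d at [E-U] → Colm plays L at [E-U-d] → (6, 5)
vs UM: Rowan plays E → Colm plays U at [E] → Rowan plays d at [E-U] → Colm plays M at [E-U-d] → (7, 7)
vs DR: Rowan plays E → Colm plays D at [E] → (4, 2)
vs DL: Rowan plays E → Colm plays D at [E] → (4, 2)
vs DM: Rowan plays E → Colm plays D at [E] → (4, 2)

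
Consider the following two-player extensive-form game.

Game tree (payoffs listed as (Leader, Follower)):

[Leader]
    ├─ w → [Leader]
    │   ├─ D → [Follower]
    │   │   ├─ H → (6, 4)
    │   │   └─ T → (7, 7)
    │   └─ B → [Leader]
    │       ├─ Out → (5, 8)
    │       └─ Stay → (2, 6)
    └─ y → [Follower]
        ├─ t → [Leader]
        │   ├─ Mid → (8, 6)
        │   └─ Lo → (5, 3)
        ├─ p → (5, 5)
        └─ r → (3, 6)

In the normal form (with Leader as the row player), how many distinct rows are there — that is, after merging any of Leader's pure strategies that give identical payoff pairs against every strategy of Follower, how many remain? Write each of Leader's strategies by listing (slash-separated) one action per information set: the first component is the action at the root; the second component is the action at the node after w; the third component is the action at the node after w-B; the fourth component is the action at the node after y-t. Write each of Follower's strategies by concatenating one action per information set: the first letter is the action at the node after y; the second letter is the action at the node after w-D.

Leader has 16 pure strategies: w/D/Out/Mid, w/D/Out/Lo, w/D/Stay/Mid, w/D/Stay/Lo, w/B/Out/Mid, w/B/Out/Lo, w/B/Stay/Mid, w/B/Stay/Lo, y/D/Out/Mid, y/D/Out/Lo, y/D/Stay/Mid, y/D/Stay/Lo, y/B/Out/Mid, y/B/Out/Lo, y/B/Stay/Mid, y/B/Stay/Lo. Columns: tH, tT, pH, pT, rH, rT.
{w/D/Out/Mid, w/D/Out/Lo, w/D/Stay/Mid, w/D/Stay/Lo} → row (6,4) (7,7) (6,4) (7,7) (6,4) (7,7)
{w/B/Out/Mid, w/B/Out/Lo} → row (5,8) (5,8) (5,8) (5,8) (5,8) (5,8)
{w/B/Stay/Mid, w/B/Stay/Lo} → row (2,6) (2,6) (2,6) (2,6) (2,6) (2,6)
{y/D/Out/Mid, y/D/Stay/Mid, y/B/Out/Mid, y/B/Stay/Mid} → row (8,6) (8,6) (5,5) (5,5) (3,6) (3,6)
{y/D/Out/Lo, y/D/Stay/Lo, y/B/Out/Lo, y/B/Stay/Lo} → row (5,3) (5,3) (5,5) (5,5) (3,6) (3,6)
That's 5 distinct rows out of 16 strategies.

5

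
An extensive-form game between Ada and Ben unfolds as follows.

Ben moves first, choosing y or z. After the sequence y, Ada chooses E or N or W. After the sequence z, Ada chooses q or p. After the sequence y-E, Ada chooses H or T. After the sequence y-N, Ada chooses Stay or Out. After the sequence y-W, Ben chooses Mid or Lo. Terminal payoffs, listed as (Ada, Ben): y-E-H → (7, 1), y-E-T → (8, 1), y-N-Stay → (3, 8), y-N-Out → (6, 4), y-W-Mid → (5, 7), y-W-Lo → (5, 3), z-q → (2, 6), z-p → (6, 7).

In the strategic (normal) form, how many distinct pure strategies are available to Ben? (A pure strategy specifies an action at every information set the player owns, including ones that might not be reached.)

4

Ben owns the root with actions {y, z} — two choices.
Ben owns the node after y-W with actions {Mid, Lo} — two choices.
A pure strategy fixes one action at each information set independently, so the count is the product 2 × 2 = 4.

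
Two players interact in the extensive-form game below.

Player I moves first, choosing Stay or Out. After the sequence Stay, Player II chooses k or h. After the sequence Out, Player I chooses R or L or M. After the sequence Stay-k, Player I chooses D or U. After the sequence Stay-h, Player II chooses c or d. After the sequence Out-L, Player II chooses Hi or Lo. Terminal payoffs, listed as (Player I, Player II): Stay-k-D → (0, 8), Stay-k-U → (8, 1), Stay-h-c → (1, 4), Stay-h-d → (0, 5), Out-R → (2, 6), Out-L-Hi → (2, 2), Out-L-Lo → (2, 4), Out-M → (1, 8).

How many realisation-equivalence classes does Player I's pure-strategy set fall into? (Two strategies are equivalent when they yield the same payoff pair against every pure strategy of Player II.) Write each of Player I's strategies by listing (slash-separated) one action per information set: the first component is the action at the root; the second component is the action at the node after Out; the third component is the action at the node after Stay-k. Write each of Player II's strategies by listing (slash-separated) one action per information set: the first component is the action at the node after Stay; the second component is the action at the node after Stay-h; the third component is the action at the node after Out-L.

5

Player I has 12 pure strategies: Stay/R/D, Stay/R/U, Stay/L/D, Stay/L/U, Stay/M/D, Stay/M/U, Out/R/D, Out/R/U, Out/L/D, Out/L/U, Out/M/D, Out/M/U. Columns: k/c/Hi, k/c/Lo, k/d/Hi, k/d/Lo, h/c/Hi, h/c/Lo, h/d/Hi, h/d/Lo.
{Stay/R/D, Stay/L/D, Stay/M/D} → row (0,8) (0,8) (0,8) (0,8) (1,4) (1,4) (0,5) (0,5)
{Stay/R/U, Stay/L/U, Stay/M/U} → row (8,1) (8,1) (8,1) (8,1) (1,4) (1,4) (0,5) (0,5)
{Out/R/D, Out/R/U} → row (2,6) (2,6) (2,6) (2,6) (2,6) (2,6) (2,6) (2,6)
{Out/L/D, Out/L/U} → row (2,2) (2,4) (2,2) (2,4) (2,2) (2,4) (2,2) (2,4)
{Out/M/D, Out/M/U} → row (1,8) (1,8) (1,8) (1,8) (1,8) (1,8) (1,8) (1,8)
That's 5 distinct rows out of 12 strategies.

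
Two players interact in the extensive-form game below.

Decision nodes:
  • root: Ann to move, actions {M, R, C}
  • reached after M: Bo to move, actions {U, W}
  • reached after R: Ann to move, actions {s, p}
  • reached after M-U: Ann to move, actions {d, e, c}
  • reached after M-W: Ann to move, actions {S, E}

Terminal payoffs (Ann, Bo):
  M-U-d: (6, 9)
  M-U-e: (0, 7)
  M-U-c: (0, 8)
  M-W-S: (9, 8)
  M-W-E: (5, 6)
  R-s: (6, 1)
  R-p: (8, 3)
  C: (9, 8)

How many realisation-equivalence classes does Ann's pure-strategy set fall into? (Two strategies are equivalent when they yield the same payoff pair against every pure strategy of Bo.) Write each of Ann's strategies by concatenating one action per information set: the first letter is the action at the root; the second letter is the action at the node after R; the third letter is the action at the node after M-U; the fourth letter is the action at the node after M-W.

Ann has 36 pure strategies: MsdS, MsdE, MseS, MseE, MscS, MscE, MpdS, MpdE, MpeS, MpeE, MpcS, MpcE, RsdS, RsdE, RseS, RseE, RscS, RscE, RpdS, RpdE, RpeS, RpeE, RpcS, RpcE, CsdS, CsdE, CseS, CseE, CscS, CscE, CpdS, CpdE, CpeS, CpeE, CpcS, CpcE. Columns: U, W.
{MsdS, MpdS} → row (6,9) (9,8)
{MsdE, MpdE} → row (6,9) (5,6)
{MseS, MpeS} → row (0,7) (9,8)
{MseE, MpeE} → row (0,7) (5,6)
{MscS, MpcS} → row (0,8) (9,8)
{MscE, MpcE} → row (0,8) (5,6)
{RsdS, RsdE, RseS, RseE, RscS, RscE} → row (6,1) (6,1)
{RpdS, RpdE, RpeS, RpeE, RpcS, RpcE} → row (8,3) (8,3)
{CsdS, CsdE, CseS, CseE, CscS, CscE, CpdS, CpdE, CpeS, CpeE, CpcS, CpcE} → row (9,8) (9,8)
That's 9 distinct rows out of 36 strategies.

9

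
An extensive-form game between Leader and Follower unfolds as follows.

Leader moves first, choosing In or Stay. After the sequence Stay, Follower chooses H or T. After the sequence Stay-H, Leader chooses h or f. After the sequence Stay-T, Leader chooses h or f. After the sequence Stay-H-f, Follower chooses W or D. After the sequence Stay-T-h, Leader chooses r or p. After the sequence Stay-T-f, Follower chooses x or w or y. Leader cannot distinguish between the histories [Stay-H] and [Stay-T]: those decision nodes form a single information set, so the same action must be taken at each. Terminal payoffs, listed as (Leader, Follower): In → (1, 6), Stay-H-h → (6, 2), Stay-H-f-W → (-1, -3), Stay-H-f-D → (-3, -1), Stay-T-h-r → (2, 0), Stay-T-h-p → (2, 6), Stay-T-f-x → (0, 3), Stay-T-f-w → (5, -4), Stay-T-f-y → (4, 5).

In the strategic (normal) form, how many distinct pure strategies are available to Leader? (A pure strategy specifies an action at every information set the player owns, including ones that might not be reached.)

8

Leader owns the root with actions {In, Stay} — two choices.
Leader owns the information set {Stay-H, Stay-T} with actions {h, f} — two choices.
Leader owns the node after Stay-T-h with actions {r, p} — two choices.
A pure strategy fixes one action at each information set independently, so the count is the product 2 × 2 × 2 = 8.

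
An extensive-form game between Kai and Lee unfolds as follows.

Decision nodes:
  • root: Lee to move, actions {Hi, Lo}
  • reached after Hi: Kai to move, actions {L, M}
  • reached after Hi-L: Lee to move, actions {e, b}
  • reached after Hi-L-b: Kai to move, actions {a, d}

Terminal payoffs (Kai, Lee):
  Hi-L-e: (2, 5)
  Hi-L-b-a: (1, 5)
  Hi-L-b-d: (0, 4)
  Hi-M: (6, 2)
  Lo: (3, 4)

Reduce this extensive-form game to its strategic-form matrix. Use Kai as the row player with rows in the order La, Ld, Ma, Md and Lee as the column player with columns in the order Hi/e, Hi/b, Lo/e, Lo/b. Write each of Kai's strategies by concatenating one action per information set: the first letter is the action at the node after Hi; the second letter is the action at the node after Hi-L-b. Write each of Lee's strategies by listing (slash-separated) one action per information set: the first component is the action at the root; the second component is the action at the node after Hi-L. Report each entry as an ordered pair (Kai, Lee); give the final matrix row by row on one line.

Row La: Hi/e→(2,5), Hi/b→(1,5), Lo/e→(3,4), Lo/b→(3,4)
Row Ld: Hi/e→(2,5), Hi/b→(0,4), Lo/e→(3,4), Lo/b→(3,4)
Row Ma: Hi/e→(6,2), Hi/b→(6,2), Lo/e→(3,4), Lo/b→(3,4)
Row Md: Hi/e→(6,2), Hi/b→(6,2), Lo/e→(3,4), Lo/b→(3,4)

La: (2,5) (1,5) (3,4) (3,4) | Ld: (2,5) (0,4) (3,4) (3,4) | Ma: (6,2) (6,2) (3,4) (3,4) | Md: (6,2) (6,2) (3,4) (3,4)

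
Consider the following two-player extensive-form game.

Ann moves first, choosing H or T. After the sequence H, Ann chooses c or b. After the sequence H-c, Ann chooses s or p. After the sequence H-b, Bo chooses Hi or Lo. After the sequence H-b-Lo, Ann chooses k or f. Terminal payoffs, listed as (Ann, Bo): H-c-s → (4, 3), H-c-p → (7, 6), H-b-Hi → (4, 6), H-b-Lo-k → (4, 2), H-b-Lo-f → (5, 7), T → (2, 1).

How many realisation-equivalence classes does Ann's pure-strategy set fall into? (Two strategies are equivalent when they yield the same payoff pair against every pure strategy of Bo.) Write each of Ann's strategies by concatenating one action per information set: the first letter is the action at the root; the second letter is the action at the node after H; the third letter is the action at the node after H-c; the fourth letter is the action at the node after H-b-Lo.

Ann has 16 pure strategies: Hcsk, Hcsf, Hcpk, Hcpf, Hbsk, Hbsf, Hbpk, Hbpf, Tcsk, Tcsf, Tcpk, Tcpf, Tbsk, Tbsf, Tbpk, Tbpf. Columns: Hi, Lo.
{Hcsk, Hcsf} → row (4,3) (4,3)
{Hcpk, Hcpf} → row (7,6) (7,6)
{Hbsk, Hbpk} → row (4,6) (4,2)
{Hbsf, Hbpf} → row (4,6) (5,7)
{Tcsk, Tcsf, Tcpk, Tcpf, Tbsk, Tbsf, Tbpk, Tbpf} → row (2,1) (2,1)
That's 5 distinct rows out of 16 strategies.

5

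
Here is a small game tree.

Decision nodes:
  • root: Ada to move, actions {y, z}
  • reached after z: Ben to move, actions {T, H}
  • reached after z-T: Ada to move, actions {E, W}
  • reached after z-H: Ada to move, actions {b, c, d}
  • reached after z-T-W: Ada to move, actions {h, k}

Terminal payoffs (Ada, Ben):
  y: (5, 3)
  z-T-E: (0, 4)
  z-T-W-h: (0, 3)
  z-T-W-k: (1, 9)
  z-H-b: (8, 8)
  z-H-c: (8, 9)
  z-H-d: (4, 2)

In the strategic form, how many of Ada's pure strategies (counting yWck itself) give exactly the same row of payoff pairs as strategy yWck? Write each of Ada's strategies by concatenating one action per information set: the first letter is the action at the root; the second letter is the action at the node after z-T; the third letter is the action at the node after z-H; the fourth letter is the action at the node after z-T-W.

Row for yWck (columns T, H): (5,3) (5,3).
Under yWck, Ada's choice at the node after z-T and at the node after z-H and at the node after z-T-W can never be reached regardless of what Ben does, so varying those choices leaves every outcome unchanged.
Holding the reachable choices fixed and varying the unreachable ones freely already gives 2 × 3 × 2 = 12 equivalent strategies.
No other strategy reproduces this row, so those 12 are the full class: yEbh, yEbk, yEch, yEck, yEdh, yEdk, yWbh, yWbk, yWch, yWck, yWdh, yWdk.

12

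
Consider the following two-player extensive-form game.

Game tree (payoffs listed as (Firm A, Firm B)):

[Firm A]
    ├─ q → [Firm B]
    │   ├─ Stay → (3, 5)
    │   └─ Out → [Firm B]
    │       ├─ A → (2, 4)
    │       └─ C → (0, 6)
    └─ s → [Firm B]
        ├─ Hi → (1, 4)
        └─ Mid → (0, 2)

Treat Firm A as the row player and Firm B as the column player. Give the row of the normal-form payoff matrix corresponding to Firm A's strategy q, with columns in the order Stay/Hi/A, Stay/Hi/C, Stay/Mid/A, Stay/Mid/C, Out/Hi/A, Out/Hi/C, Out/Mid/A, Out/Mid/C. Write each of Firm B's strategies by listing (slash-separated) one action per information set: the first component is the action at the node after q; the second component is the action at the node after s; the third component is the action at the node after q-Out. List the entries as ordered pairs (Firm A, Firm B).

(3,5) (3,5) (3,5) (3,5) (2,4) (0,6) (2,4) (0,6)

vs Stay/Hi/A: Firm A plays q → Firm B plays Stay at [q] → (3, 5)
vs Stay/Hi/C: Firm A plays q → Firm B plays Stay at [q] → (3, 5)
vs Stay/Mid/A: Firm A plays q → Firm B plays Stay at [q] → (3, 5)
vs Stay/Mid/C: Firm A plays q → Firm B plays Stay at [q] → (3, 5)
vs Out/Hi/A: Firm A plays q → Firm B plays Out at [q] → Firm B plays A at [q-Out] → (2, 4)
vs Out/Hi/C: Firm A plays q → Firm B plays Out at [q] → Firm B plays C at [q-Out] → (0, 6)
vs Out/Mid/A: Firm A plays q → Firm B plays Out at [q] → Firm B plays A at [q-Out] → (2, 4)
vs Out/Mid/C: Firm A plays q → Firm B plays Out at [q] → Firm B plays C at [q-Out] → (0, 6)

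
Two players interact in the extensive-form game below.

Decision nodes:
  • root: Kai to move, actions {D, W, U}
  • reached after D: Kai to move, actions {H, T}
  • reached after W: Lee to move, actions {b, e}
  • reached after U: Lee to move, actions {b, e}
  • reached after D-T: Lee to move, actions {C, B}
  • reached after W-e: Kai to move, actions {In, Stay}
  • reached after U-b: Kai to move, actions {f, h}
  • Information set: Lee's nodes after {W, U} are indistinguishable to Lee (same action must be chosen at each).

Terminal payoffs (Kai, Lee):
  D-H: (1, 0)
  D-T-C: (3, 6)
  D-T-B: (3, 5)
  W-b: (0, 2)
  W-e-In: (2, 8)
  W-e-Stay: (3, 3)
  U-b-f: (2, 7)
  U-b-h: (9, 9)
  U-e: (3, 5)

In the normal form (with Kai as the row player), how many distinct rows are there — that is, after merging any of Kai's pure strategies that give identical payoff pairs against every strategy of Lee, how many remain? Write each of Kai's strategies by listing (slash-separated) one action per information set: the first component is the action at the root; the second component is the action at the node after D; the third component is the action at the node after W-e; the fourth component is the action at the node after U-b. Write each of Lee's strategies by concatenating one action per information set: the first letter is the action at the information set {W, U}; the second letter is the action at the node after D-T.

Kai has 24 pure strategies: D/H/In/f, D/H/In/h, D/H/Stay/f, D/H/Stay/h, D/T/In/f, D/T/In/h, D/T/Stay/f, D/T/Stay/h, W/H/In/f, W/H/In/h, W/H/Stay/f, W/H/Stay/h, W/T/In/f, W/T/In/h, W/T/Stay/f, W/T/Stay/h, U/H/In/f, U/H/In/h, U/H/Stay/f, U/H/Stay/h, U/T/In/f, U/T/In/h, U/T/Stay/f, U/T/Stay/h. Columns: bC, bB, eC, eB.
{D/H/In/f, D/H/In/h, D/H/Stay/f, D/H/Stay/h} → row (1,0) (1,0) (1,0) (1,0)
{D/T/In/f, D/T/In/h, D/T/Stay/f, D/T/Stay/h} → row (3,6) (3,5) (3,6) (3,5)
{W/H/In/f, W/H/In/h, W/T/In/f, W/T/In/h} → row (0,2) (0,2) (2,8) (2,8)
{W/H/Stay/f, W/H/Stay/h, W/T/Stay/f, W/T/Stay/h} → row (0,2) (0,2) (3,3) (3,3)
{U/H/In/f, U/H/Stay/f, U/T/In/f, U/T/Stay/f} → row (2,7) (2,7) (3,5) (3,5)
{U/H/In/h, U/H/Stay/h, U/T/In/h, U/T/Stay/h} → row (9,9) (9,9) (3,5) (3,5)
That's 6 distinct rows out of 24 strategies.

6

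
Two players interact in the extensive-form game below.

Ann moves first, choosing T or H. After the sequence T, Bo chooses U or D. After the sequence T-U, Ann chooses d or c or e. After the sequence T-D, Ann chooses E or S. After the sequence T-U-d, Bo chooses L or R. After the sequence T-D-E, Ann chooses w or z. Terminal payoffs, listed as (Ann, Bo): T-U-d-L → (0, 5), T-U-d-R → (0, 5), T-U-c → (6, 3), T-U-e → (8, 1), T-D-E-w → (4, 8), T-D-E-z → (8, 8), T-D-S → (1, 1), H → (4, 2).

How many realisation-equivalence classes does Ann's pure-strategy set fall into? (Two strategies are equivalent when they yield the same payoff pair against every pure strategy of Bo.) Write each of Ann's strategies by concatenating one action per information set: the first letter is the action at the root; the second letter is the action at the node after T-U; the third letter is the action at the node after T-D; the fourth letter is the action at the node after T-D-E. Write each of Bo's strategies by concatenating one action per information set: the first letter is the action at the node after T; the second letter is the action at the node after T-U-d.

Ann has 24 pure strategies: TdEw, TdEz, TdSw, TdSz, TcEw, TcEz, TcSw, TcSz, TeEw, TeEz, TeSw, TeSz, HdEw, HdEz, HdSw, HdSz, HcEw, HcEz, HcSw, HcSz, HeEw, HeEz, HeSw, HeSz. Columns: UL, UR, DL, DR.
{TdEw} → row (0,5) (0,5) (4,8) (4,8)
{TdEz} → row (0,5) (0,5) (8,8) (8,8)
{TdSw, TdSz} → row (0,5) (0,5) (1,1) (1,1)
{TcEw} → row (6,3) (6,3) (4,8) (4,8)
{TcEz} → row (6,3) (6,3) (8,8) (8,8)
{TcSw, TcSz} → row (6,3) (6,3) (1,1) (1,1)
{TeEw} → row (8,1) (8,1) (4,8) (4,8)
{TeEz} → row (8,1) (8,1) (8,8) (8,8)
{TeSw, TeSz} → row (8,1) (8,1) (1,1) (1,1)
{HdEw, HdEz, HdSw, HdSz, HcEw, HcEz, HcSw, HcSz, HeEw, HeEz, HeSw, HeSz} → row (4,2) (4,2) (4,2) (4,2)
That's 10 distinct rows out of 24 strategies.

10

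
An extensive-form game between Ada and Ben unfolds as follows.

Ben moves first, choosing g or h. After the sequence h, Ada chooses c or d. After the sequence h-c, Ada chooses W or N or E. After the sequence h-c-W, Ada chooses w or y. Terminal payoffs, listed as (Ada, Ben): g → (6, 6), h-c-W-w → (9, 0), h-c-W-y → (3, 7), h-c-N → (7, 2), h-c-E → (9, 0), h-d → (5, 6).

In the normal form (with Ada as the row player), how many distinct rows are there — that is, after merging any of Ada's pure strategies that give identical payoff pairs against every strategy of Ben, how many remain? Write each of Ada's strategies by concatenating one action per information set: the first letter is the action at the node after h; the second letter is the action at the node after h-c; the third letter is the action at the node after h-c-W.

Ada has 12 pure strategies: cWw, cWy, cNw, cNy, cEw, cEy, dWw, dWy, dNw, dNy, dEw, dEy. Columns: g, h.
{cWw, cEw, cEy} → row (6,6) (9,0)
{cWy} → row (6,6) (3,7)
{cNw, cNy} → row (6,6) (7,2)
{dWw, dWy, dNw, dNy, dEw, dEy} → row (6,6) (5,6)
That's 4 distinct rows out of 12 strategies.

4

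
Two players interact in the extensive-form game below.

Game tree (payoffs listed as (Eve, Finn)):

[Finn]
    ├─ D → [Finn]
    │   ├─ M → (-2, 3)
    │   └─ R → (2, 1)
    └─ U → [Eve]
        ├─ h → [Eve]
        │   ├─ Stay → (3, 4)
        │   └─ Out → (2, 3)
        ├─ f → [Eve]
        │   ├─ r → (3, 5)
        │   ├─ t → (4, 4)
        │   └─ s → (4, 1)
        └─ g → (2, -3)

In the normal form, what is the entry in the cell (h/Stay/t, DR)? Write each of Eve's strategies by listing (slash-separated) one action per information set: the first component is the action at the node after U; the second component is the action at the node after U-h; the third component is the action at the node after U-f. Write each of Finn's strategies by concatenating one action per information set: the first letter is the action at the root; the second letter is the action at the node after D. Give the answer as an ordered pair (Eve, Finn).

Trace the play path from the root:
  Finn plays D
  Finn plays R at [D]
→ terminal payoff (2, 1).
(Eve's choice at the node after U is never reached on this path, so it doesn't affect the outcome.)

(2, 1)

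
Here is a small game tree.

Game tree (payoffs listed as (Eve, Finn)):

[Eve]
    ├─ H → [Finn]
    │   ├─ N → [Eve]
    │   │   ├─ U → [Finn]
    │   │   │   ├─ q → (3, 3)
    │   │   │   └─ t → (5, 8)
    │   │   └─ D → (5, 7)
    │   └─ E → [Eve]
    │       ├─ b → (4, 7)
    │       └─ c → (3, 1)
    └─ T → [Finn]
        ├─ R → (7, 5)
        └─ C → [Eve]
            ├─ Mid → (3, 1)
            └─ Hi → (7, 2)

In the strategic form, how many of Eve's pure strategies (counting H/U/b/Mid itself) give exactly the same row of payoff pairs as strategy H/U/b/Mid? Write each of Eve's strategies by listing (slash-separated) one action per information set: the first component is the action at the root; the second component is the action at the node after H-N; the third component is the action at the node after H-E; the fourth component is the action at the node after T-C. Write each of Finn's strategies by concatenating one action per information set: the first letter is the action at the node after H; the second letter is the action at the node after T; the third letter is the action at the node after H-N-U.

2

Row for H/U/b/Mid (columns NRq, NRt, NCq, NCt, ERq, ERt, ECq, ECt): (3,3) (5,8) (3,3) (5,8) (4,7) (4,7) (4,7) (4,7).
Under H/U/b/Mid, Eve's choice at the node after T-C can never be reached regardless of what Finn does, so varying those choices leaves every outcome unchanged.
Holding the reachable choices fixed and varying the unreachable one freely already gives 2 equivalent strategies.
No other strategy reproduces this row, so those 2 are the full class: H/U/b/Mid, H/U/b/Hi.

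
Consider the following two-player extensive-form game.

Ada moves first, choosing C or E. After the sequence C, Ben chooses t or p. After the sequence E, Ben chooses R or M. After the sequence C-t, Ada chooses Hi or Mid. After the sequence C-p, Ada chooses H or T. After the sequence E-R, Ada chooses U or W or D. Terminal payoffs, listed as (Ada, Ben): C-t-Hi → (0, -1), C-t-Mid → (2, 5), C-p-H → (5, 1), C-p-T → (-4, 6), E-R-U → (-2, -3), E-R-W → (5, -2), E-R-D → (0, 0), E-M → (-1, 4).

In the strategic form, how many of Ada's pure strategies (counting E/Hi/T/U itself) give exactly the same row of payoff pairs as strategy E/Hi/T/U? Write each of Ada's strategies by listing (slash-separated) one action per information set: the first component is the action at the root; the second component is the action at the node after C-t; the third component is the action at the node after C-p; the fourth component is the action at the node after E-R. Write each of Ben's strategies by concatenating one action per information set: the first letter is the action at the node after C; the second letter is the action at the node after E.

4

Row for E/Hi/T/U (columns tR, tM, pR, pM): (-2,-3) (-1,4) (-2,-3) (-1,4).
Under E/Hi/T/U, Ada's choice at the node after C-t and at the node after C-p can never be reached regardless of what Ben does, so varying those choices leaves every outcome unchanged.
Holding the reachable choices fixed and varying the unreachable ones freely already gives 2 × 2 = 4 equivalent strategies.
No other strategy reproduces this row, so those 4 are the full class: E/Hi/H/U, E/Hi/T/U, E/Mid/H/U, E/Mid/T/U.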